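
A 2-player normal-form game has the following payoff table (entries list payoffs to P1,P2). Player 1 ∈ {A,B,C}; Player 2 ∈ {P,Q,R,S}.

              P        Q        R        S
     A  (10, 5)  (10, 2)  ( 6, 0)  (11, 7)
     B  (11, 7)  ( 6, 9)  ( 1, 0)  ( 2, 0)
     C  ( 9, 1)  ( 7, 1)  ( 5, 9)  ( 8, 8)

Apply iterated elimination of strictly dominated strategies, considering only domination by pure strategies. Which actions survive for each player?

P1 drop C (A beats it: P:10>9 Q:10>7 R:6>5 S:11>8)
P2 drop R (P beats it: A:5>0 B:7>0)
P1→{A,B} P2→{P,Q,S}

IESDS → P1:{A,B} P2:{P,Q,S}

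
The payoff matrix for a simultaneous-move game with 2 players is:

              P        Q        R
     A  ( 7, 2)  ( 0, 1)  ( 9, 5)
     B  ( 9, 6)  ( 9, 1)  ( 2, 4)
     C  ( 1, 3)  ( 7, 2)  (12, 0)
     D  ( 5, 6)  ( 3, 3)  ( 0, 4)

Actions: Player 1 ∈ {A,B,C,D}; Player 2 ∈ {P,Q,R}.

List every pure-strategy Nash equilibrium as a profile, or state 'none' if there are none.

(A,P): not NE [P1→B gives 9>7; P2→R gives 5>2]
(A,Q): not NE [P1→B gives 9>0; P2→R gives 5>1]
(A,R): not NE [P1→C gives 12>9]
(B,P): NE
(B,Q): not NE [P2→P gives 6>1]
(B,R): not NE [P1→C gives 12>2; P2→P gives 6>4]
(C,P): not NE [P1→B gives 9>1]
(C,Q): not NE [P1→B gives 9>7; P2→P gives 3>2]
(C,R): not NE [P2→P gives 3>0]
(D,P): not NE [P1→B gives 9>5]
(D,Q): not NE [P1→B gives 9>3; P2→P gives 6>3]
(D,R): not NE [P1→C gives 12>0; P2→P gives 6>4]

Nash profiles: (B,P)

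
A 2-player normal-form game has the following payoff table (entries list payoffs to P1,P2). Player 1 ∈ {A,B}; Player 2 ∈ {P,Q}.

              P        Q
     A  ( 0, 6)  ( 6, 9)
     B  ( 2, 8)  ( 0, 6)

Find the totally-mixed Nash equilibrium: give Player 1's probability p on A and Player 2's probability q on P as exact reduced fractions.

P1 indiff ⇒ q·0+(1-q)·6 = q·2+(1-q)·0 ⇒ q(-2) = (1-q)(-6) ⇒ q = 3/4
P2 indiff ⇒ p·6+(1-p)·8 = p·9+(1-p)·6 ⇒ p(-3) = (1-p)(-2) ⇒ p = 2/5

p=2/5, q=3/4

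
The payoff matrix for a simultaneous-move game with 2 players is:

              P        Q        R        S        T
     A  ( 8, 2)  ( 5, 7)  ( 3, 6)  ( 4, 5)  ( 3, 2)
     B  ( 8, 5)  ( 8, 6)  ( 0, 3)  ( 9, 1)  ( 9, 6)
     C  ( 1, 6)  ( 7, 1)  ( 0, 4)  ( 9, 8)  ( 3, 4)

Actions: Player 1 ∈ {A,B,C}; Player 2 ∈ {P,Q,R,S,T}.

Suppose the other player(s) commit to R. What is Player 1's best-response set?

P1 best: {A}

u_1(A vs R) = 3
u_1(B vs R) = 0
u_1(C vs R) = 0
max payoff 3 at {A}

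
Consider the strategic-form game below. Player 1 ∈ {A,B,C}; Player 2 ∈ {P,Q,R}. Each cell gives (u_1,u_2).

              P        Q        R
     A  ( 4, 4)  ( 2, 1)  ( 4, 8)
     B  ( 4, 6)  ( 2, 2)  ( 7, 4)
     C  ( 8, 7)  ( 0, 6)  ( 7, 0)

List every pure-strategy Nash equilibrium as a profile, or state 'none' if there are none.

(A,P): not NE [P1→C gives 8>4; P2→R gives 8>4]
(A,Q): not NE [P2→R gives 8>1]
(A,R): not NE [P1→C gives 7>4]
(B,P): not NE [P1→C gives 8>4]
(B,Q): not NE [P2→P gives 6>2]
(B,R): not NE [P2→P gives 6>4]
(C,P): NE
(C,Q): not NE [P1→B gives 2>0; P2→P gives 7>6]
(C,R): not NE [P2→P gives 7>0]

PSNE = {(C,P)}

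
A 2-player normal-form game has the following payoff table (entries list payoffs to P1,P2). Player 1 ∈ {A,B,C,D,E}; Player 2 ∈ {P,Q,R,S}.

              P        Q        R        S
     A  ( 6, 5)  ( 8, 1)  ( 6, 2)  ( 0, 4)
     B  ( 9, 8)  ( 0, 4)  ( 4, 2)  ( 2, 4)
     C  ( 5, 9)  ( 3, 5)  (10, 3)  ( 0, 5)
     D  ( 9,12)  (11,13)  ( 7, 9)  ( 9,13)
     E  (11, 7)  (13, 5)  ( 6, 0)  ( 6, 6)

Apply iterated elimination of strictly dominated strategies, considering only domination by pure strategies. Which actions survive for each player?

Survivors P1:{D,E} P2:{P,Q,S}

P1 drop A (D beats it: P:9>6 Q:11>8 R:7>6 S:9>0)
P1 drop B (E beats it: P:11>9 Q:13>0 R:6>4 S:6>2)
P2 drop R (P beats it: C:9>3 D:12>9 E:7>0)
P1 drop C (D beats it: P:9>5 Q:11>3 S:9>0)
P1→{D,E} P2→{P,Q,S}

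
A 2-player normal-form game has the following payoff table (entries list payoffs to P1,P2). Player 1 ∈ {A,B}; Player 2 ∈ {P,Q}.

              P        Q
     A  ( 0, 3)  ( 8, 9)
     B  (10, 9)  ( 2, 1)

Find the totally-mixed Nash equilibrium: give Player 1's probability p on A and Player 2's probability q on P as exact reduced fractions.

P1 mixes 4/7 on A; P2 mixes 3/8 on P

P1 indiff ⇒ q·0+(1-q)·8 = q·10+(1-q)·2 ⇒ q(-10) = (1-q)(-6) ⇒ q = 3/8
P2 indiff ⇒ p·3+(1-p)·9 = p·9+(1-p)·1 ⇒ p(-6) = (1-p)(-8) ⇒ p = 4/7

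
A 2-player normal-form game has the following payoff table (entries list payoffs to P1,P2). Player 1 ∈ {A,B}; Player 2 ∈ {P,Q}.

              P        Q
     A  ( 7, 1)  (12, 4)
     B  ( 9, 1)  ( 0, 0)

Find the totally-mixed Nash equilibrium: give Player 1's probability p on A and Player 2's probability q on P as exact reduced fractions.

P1 indiff ⇒ q·7+(1-q)·12 = q·9+(1-q)·0 ⇒ q(-2) = (1-q)(-12) ⇒ q = 6/7
P2 indiff ⇒ p·1+(1-p)·1 = p·4+(1-p)·0 ⇒ p(-3) = (1-p)(-1) ⇒ p = 1/4

(p,q) = (1/4, 6/7)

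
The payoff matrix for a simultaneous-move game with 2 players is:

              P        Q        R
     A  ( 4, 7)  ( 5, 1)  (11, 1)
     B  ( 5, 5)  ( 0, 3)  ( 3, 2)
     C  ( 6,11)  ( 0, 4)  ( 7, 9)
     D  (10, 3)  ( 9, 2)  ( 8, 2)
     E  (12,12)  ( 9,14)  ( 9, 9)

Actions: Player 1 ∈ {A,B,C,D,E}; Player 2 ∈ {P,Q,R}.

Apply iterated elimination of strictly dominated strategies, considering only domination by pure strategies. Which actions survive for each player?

Survivors P1:{D,E} P2:{P,Q}

P1 drop B (D beats it: P:10>5 Q:9>0 R:8>3)
P1 drop C (D beats it: P:10>6 Q:9>0 R:8>7)
P2 drop R (P beats it: A:7>1 D:3>2 E:12>9)
P1 drop A (D beats it: P:10>4 Q:9>5)
P1→{D,E} P2→{P,Q}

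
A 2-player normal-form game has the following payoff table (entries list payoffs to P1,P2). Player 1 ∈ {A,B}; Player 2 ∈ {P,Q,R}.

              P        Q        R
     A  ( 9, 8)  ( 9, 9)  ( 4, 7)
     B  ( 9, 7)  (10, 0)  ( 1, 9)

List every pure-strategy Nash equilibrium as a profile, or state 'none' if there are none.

(A,P): not NE [P2→Q gives 9>8]
(A,Q): not NE [P1→B gives 10>9]
(A,R): not NE [P2→Q gives 9>7]
(B,P): not NE [P2→R gives 9>7]
(B,Q): not NE [P2→R gives 9>0]
(B,R): not NE [P1→A gives 4>1]

Equilibria: none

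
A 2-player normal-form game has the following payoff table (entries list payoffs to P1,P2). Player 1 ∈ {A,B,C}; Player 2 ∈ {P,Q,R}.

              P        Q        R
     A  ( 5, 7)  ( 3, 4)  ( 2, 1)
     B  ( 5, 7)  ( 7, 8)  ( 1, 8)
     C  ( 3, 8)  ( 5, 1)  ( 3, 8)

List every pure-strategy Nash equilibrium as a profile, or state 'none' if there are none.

(A,P): NE
(A,Q): not NE [P1→B gives 7>3; P2→P gives 7>4]
(A,R): not NE [P1→C gives 3>2; P2→P gives 7>1]
(B,P): not NE [P2→R gives 8>7]
(B,Q): NE
(B,R): not NE [P1→C gives 3>1]
(C,P): not NE [P1→B gives 5>3]
(C,Q): not NE [P1→B gives 7>5; P2→R gives 8>1]
(C,R): NE

NE set: (A,P), (B,Q), (C,R)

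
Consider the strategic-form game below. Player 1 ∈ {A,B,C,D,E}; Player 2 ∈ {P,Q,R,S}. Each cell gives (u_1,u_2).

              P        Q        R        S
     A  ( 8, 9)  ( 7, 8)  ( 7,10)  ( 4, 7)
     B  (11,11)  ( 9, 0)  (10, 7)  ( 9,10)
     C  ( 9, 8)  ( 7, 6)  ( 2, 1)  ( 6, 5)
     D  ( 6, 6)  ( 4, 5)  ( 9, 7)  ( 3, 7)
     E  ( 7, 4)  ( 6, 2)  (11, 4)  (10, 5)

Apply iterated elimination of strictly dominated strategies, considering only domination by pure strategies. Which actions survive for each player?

Survivors P1:{B,E} P2:{P,S}

P1 drop A (B beats it: P:11>8 Q:9>7 R:10>7 S:9>4)
P1 drop C (B beats it: P:11>9 Q:9>7 R:10>2 S:9>6)
P1 drop D (B beats it: P:11>6 Q:9>4 R:10>9 S:9>3)
P2 drop Q (P beats it: B:11>0 E:4>2)
P2 drop R (S beats it: B:10>7 E:5>4)
P1→{B,E} P2→{P,S}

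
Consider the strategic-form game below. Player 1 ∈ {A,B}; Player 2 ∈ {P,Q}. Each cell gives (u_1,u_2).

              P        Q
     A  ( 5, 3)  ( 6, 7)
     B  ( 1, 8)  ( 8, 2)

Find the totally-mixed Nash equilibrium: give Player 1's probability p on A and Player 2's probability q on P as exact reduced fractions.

(p,q) = (3/5, 1/3)

P1 indiff ⇒ q·5+(1-q)·6 = q·1+(1-q)·8 ⇒ q(4) = (1-q)(2) ⇒ q = 1/3
P2 indiff ⇒ p·3+(1-p)·8 = p·7+(1-p)·2 ⇒ p(-4) = (1-p)(-6) ⇒ p = 3/5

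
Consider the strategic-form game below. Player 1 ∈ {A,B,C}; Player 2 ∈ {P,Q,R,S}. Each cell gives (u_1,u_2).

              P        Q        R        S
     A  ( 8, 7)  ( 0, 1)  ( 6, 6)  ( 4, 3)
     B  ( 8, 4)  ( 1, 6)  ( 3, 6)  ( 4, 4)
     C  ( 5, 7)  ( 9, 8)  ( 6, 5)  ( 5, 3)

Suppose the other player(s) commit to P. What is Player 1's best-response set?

P1 best: {A,B}

u_1(A vs P) = 8
u_1(B vs P) = 8
u_1(C vs P) = 5
max payoff 8 at {A,B}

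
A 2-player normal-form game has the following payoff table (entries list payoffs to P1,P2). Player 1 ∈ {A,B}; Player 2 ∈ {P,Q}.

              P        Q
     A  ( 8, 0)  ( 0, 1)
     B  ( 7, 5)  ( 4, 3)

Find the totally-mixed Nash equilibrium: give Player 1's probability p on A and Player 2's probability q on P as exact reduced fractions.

P1 indiff ⇒ q·8+(1-q)·0 = q·7+(1-q)·4 ⇒ q(1) = (1-q)(4) ⇒ q = 4/5
P2 indiff ⇒ p·0+(1-p)·5 = p·1+(1-p)·3 ⇒ p(-1) = (1-p)(-2) ⇒ p = 2/3

(p,q) = (2/3, 4/5)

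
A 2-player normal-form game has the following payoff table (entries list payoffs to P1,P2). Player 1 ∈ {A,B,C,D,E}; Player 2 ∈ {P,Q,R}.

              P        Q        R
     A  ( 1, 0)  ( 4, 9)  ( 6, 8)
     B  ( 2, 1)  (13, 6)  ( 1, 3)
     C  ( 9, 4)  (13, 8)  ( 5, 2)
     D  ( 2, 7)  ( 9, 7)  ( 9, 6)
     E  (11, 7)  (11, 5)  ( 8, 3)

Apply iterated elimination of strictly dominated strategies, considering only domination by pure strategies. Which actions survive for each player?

Remaining: P1:{B,C,E} P2:{P,Q}

P1 drop A (D beats it: P:2>1 Q:9>4 R:9>6)
P2 drop R (Q beats it: B:6>3 C:8>2 D:7>6 E:5>3)
P1 drop D (C beats it: P:9>2 Q:13>9)
P1→{B,C,E} P2→{P,Q}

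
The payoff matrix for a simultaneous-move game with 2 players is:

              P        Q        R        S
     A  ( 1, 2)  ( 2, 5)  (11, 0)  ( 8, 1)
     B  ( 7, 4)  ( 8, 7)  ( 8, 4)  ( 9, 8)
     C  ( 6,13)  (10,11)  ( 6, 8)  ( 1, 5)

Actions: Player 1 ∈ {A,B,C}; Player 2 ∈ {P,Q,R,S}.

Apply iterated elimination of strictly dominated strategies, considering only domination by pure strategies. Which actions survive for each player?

P2 drop R (Q beats it: A:5>0 B:7>4 C:11>8)
P1 drop A (B beats it: P:7>1 Q:8>2 S:9>8)
P1→{B,C} P2→{P,Q,S}

Survivors P1:{B,C} P2:{P,Q,S}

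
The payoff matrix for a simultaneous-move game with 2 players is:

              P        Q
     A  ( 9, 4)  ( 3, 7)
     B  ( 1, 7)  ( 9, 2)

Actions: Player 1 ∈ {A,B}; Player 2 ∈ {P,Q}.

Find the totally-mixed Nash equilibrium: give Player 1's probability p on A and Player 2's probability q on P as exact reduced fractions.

P1 indiff ⇒ q·9+(1-q)·3 = q·1+(1-q)·9 ⇒ q(8) = (1-q)(6) ⇒ q = 3/7
P2 indiff ⇒ p·4+(1-p)·7 = p·7+(1-p)·2 ⇒ p(-3) = (1-p)(-5) ⇒ p = 5/8

p=5/8, q=3/7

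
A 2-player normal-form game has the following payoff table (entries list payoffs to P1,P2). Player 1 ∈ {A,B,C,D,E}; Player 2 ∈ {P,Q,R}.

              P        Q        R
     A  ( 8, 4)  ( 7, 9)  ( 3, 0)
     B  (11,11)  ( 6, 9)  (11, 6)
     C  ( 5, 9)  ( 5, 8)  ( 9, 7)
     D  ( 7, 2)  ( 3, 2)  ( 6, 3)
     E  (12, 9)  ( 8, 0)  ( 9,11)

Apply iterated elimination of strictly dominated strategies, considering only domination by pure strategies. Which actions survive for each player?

P1 drop A (E beats it: P:12>8 Q:8>7 R:9>3)
P1 drop C (B beats it: P:11>5 Q:6>5 R:11>9)
P1 drop D (B beats it: P:11>7 Q:6>3 R:11>6)
P2 drop Q (P beats it: B:11>9 E:9>0)
P1→{B,E} P2→{P,R}

IESDS → P1:{B,E} P2:{P,R}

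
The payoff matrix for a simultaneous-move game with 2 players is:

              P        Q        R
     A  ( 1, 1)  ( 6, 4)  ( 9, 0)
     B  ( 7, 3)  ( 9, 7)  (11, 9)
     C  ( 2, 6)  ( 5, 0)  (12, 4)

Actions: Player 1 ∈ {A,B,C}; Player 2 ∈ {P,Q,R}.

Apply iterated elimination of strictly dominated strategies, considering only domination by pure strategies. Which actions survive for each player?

IESDS → P1:{B,C} P2:{P,R}

P1 drop A (B beats it: P:7>1 Q:9>6 R:11>9)
P2 drop Q (R beats it: B:9>7 C:4>0)
P1→{B,C} P2→{P,R}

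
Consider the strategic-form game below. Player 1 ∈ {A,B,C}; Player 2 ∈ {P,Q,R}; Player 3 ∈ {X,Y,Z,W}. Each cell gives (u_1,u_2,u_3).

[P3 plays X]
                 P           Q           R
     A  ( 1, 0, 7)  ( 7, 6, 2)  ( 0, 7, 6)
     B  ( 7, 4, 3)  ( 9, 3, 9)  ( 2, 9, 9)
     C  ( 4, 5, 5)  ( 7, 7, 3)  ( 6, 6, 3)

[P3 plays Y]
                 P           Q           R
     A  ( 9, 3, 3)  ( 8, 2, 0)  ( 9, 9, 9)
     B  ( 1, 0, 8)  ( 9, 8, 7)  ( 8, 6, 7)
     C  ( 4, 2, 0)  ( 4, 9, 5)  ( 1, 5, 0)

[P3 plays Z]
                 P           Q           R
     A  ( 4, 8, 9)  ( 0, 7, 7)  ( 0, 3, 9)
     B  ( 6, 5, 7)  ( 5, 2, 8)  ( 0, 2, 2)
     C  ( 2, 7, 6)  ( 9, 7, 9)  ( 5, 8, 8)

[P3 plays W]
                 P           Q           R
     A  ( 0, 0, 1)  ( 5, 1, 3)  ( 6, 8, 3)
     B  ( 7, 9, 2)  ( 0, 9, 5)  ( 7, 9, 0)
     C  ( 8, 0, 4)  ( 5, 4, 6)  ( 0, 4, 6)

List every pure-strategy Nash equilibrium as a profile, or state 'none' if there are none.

Nash profiles: (A,R,Y), (C,R,Z)

(A,P,X): not NE [P1→B gives 7>1; P2→R gives 7>0; P3→Z gives 9>7]
(A,P,Y): not NE [P2→R gives 9>3; P3→Z gives 9>3]
(A,P,Z): not NE [P1→B gives 6>4]
(A,P,W): not NE [P1→C gives 8>0; P2→R gives 8>0; P3→Z gives 9>1]
(A,Q,X): not NE [P1→B gives 9>7; P2→R gives 7>6; P3→Z gives 7>2]
(A,Q,Y): not NE [P1→B gives 9>8; P2→R gives 9>2; P3→Z gives 7>0]
(A,Q,Z): not NE [P1→C gives 9>0; P2→P gives 8>7]
(A,Q,W): not NE [P2→R gives 8>1; P3→Z gives 7>3]
(A,R,X): not NE [P1→C gives 6>0; P3→Z gives 9>6]
(A,R,Y): NE
(A,R,Z): not NE [P1→C gives 5>0; P2→P gives 8>3]
(A,R,W): not NE [P1→B gives 7>6; P3→Z gives 9>3]
(B,P,X): not NE [P2→R gives 9>4; P3→Y gives 8>3]
(B,P,Y): not NE [P1→A gives 9>1; P2→Q gives 8>0]
(B,P,Z): not NE [P3→Y gives 8>7]
(B,P,W): not NE [P1→C gives 8>7; P3→Y gives 8>2]
(B,Q,X): not NE [P2→R gives 9>3]
(B,Q,Y): not NE [P3→X gives 9>7]
(B,Q,Z): not NE [P1→C gives 9>5; P2→P gives 5>2; P3→X gives 9>8]
(B,Q,W): not NE [P1→C gives 5>0; P3→X gives 9>5]
(B,R,X): not NE [P1→C gives 6>2]
(B,R,Y): not NE [P1→A gives 9>8; P2→Q gives 8>6; P3→X gives 9>7]
(B,R,Z): not NE [P1→C gives 5>0; P2→P gives 5>2; P3→X gives 9>2]
(B,R,W): not NE [P3→X gives 9>0]
(C,P,X): not NE [P1→B gives 7>4; P2→Q gives 7>5; P3→Z gives 6>5]
(C,P,Y): not NE [P1→A gives 9>4; P2→Q gives 9>2; P3→Z gives 6>0]
(C,P,Z): not NE [P1→B gives 6>2; P2→R gives 8>7]
(C,P,W): not NE [P2→R gives 4>0; P3→Z gives 6>4]
(C,Q,X): not NE [P1→B gives 9>7; P3→Z gives 9>3]
(C,Q,Y): not NE [P1→B gives 9>4; P3→Z gives 9>5]
(C,Q,Z): not NE [P2→R gives 8>7]
(C,Q,W): not NE [P3→Z gives 9>6]
(C,R,X): not NE [P2→Q gives 7>6; P3→Z gives 8>3]
(C,R,Y): not NE [P1→A gives 9>1; P2→Q gives 9>5; P3→Z gives 8>0]
(C,R,Z): NE
(C,R,W): not NE [P1→B gives 7>0; P3→Z gives 8>6]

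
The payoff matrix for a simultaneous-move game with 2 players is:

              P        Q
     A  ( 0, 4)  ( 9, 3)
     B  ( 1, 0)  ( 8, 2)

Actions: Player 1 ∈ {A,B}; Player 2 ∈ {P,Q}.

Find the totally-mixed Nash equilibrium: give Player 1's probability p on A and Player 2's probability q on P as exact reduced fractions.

(p,q) = (2/3, 1/2)

P1 indiff ⇒ q·0+(1-q)·9 = q·1+(1-q)·8 ⇒ q(-1) = (1-q)(-1) ⇒ q = 1/2
P2 indiff ⇒ p·4+(1-p)·0 = p·3+(1-p)·2 ⇒ p(1) = (1-p)(2) ⇒ p = 2/3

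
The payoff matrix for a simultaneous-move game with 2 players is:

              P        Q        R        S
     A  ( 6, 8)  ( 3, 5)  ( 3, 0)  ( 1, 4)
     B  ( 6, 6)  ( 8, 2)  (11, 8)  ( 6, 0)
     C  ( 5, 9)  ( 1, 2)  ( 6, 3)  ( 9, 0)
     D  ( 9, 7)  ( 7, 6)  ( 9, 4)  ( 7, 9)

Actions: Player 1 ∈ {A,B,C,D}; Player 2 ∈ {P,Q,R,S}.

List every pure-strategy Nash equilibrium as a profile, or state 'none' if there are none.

NE set: (B,R)

(A,P): not NE [P1→D gives 9>6]
(A,Q): not NE [P1→B gives 8>3; P2→P gives 8>5]
(A,R): not NE [P1→B gives 11>3; P2→P gives 8>0]
(A,S): not NE [P1→C gives 9>1; P2→P gives 8>4]
(B,P): not NE [P1→D gives 9>6; P2→R gives 8>6]
(B,Q): not NE [P2→R gives 8>2]
(B,R): NE
(B,S): not NE [P1→C gives 9>6; P2→R gives 8>0]
(C,P): not NE [P1→D gives 9>5]
(C,Q): not NE [P1→B gives 8>1; P2→P gives 9>2]
(C,R): not NE [P1→B gives 11>6; P2→P gives 9>3]
(C,S): not NE [P2→P gives 9>0]
(D,P): not NE [P2→S gives 9>7]
(D,Q): not NE [P1→B gives 8>7; P2→S gives 9>6]
(D,R): not NE [P1→B gives 11>9; P2→S gives 9>4]
(D,S): not NE [P1→C gives 9>7]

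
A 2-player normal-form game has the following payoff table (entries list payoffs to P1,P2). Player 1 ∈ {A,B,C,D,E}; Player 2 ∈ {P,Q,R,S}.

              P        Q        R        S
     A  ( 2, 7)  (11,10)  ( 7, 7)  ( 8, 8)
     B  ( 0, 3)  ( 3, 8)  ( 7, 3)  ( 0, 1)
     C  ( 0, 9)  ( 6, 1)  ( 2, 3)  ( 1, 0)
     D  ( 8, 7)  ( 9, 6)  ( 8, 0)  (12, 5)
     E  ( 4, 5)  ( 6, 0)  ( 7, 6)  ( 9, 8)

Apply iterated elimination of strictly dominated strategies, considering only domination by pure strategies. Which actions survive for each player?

P1 drop B (D beats it: P:8>0 Q:9>3 R:8>7 S:12>0)
P1 drop C (A beats it: P:2>0 Q:11>6 R:7>2 S:8>1)
P1 drop E (D beats it: P:8>4 Q:9>6 R:8>7 S:12>9)
P2 drop R (Q beats it: A:10>7 D:6>0)
P2 drop S (Q beats it: A:10>8 D:6>5)
P1→{A,D} P2→{P,Q}

Remaining: P1:{A,D} P2:{P,Q}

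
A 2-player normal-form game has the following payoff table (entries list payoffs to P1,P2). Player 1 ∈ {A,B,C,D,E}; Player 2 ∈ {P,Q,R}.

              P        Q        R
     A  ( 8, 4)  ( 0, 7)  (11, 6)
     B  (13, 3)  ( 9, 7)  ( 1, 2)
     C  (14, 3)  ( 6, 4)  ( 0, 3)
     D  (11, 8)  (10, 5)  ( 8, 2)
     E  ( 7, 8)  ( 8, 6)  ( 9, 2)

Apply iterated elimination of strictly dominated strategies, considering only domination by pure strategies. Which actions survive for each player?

Remaining: P1:{B,C,D} P2:{P,Q}

P2 drop R (Q beats it: A:7>6 B:7>2 C:4>3 D:5>2 E:6>2)
P1 drop A (B beats it: P:13>8 Q:9>0)
P1 drop E (B beats it: P:13>7 Q:9>8)
P1→{B,C,D} P2→{P,Q}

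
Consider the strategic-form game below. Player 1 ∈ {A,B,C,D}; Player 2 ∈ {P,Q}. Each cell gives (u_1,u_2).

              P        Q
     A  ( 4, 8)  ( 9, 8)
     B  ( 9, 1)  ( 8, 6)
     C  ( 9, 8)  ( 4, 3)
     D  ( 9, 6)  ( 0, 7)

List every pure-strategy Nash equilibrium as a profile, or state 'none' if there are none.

NE set: (A,Q), (C,P)

(A,P): not NE [P1→D gives 9>4]
(A,Q): NE
(B,P): not NE [P2→Q gives 6>1]
(B,Q): not NE [P1→A gives 9>8]
(C,P): NE
(C,Q): not NE [P1→A gives 9>4; P2→P gives 8>3]
(D,P): not NE [P2→Q gives 7>6]
(D,Q): not NE [P1→A gives 9>0]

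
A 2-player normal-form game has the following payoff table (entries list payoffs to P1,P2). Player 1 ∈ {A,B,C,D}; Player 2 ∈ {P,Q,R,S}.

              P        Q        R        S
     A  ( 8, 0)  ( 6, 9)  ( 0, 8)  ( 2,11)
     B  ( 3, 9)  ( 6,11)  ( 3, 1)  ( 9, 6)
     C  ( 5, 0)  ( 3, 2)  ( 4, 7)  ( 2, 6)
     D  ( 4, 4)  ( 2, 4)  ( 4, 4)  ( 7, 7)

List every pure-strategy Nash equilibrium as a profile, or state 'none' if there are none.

(A,P): not NE [P2→S gives 11>0]
(A,Q): not NE [P2→S gives 11>9]
(A,R): not NE [P1→D gives 4>0; P2→S gives 11>8]
(A,S): not NE [P1→B gives 9>2]
(B,P): not NE [P1→A gives 8>3; P2→Q gives 11>9]
(B,Q): NE
(B,R): not NE [P1→D gives 4>3; P2→Q gives 11>1]
(B,S): not NE [P2→Q gives 11>6]
(C,P): not NE [P1→A gives 8>5; P2→R gives 7>0]
(C,Q): not NE [P1→B gives 6>3; P2→R gives 7>2]
(C,R): NE
(C,S): not NE [P1→B gives 9>2; P2→R gives 7>6]
(D,P): not NE [P1→A gives 8>4; P2→S gives 7>4]
(D,Q): not NE [P1→B gives 6>2; P2→S gives 7>4]
(D,R): not NE [P2→S gives 7>4]
(D,S): not NE [P1→B gives 9>7]

Nash profiles: (B,Q), (C,R)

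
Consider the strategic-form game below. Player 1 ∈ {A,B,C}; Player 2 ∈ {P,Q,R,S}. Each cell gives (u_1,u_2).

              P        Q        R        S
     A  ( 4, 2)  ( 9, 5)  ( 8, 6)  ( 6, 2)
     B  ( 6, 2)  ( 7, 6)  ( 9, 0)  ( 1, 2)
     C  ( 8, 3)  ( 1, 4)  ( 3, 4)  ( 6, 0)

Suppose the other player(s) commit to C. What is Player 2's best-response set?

argmax u_2 = {Q,R}

u_2(P vs C) = 3
u_2(Q vs C) = 4
u_2(R vs C) = 4
u_2(S vs C) = 0
max payoff 4 at {Q,R}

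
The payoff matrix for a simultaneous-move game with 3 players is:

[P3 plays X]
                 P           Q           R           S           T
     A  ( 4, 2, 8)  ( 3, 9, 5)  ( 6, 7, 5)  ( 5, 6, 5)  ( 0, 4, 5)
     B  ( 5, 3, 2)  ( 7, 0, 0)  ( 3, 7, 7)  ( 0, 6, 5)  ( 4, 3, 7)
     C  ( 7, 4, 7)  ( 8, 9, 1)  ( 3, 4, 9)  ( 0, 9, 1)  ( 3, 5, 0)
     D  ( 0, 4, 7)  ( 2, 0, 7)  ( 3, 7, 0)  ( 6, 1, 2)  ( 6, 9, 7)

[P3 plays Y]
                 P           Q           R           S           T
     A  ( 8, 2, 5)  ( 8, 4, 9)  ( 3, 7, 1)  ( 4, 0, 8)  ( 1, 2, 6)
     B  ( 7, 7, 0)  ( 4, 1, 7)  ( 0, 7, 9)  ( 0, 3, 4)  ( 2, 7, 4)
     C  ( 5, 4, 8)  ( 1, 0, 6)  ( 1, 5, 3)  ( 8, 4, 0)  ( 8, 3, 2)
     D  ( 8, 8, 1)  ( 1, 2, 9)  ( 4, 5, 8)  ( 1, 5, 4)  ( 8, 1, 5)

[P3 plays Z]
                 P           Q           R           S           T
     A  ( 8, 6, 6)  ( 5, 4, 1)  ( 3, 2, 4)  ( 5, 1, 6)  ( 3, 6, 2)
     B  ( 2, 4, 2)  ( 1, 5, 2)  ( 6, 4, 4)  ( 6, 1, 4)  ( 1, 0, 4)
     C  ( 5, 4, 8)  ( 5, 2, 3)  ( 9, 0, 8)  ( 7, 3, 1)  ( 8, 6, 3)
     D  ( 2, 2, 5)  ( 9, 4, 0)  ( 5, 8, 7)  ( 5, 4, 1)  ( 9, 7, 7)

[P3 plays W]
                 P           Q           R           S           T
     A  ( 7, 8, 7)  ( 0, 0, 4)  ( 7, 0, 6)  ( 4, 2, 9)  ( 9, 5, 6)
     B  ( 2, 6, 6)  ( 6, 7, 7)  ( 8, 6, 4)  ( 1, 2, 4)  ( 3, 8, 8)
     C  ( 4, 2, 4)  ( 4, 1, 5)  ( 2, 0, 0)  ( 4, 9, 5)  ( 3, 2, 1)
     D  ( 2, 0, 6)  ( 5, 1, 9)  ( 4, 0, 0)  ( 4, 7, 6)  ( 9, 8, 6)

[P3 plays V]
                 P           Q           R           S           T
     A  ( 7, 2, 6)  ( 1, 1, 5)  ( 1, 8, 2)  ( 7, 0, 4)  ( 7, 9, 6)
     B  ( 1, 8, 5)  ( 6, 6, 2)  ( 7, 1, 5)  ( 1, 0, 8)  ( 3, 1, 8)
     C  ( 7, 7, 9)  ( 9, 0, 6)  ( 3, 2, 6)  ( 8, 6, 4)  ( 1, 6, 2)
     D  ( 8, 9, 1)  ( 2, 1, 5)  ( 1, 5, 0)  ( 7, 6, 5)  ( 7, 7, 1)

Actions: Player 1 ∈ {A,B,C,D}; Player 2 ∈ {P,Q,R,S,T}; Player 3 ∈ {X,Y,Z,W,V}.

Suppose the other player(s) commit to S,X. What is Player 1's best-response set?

u_1(A vs S,X) = 5
u_1(B vs S,X) = 0
u_1(C vs S,X) = 0
u_1(D vs S,X) = 6
max payoff 6 at {D}

argmax u_1 = {D}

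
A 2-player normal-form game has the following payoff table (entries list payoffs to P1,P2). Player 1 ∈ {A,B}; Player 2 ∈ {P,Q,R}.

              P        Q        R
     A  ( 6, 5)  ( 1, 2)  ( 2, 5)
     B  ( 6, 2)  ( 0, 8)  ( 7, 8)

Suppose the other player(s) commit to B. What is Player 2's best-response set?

argmax u_2 = {Q,R}

u_2(P vs B) = 2
u_2(Q vs B) = 8
u_2(R vs B) = 8
max payoff 8 at {Q,R}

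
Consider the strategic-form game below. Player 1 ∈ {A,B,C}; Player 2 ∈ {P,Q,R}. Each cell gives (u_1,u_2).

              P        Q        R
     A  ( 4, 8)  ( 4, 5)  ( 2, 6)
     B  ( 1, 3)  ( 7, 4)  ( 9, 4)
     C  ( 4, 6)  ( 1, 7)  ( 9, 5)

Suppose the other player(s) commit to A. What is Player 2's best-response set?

argmax u_2 = {P}

u_2(P vs A) = 8
u_2(Q vs A) = 5
u_2(R vs A) = 6
max payoff 8 at {P}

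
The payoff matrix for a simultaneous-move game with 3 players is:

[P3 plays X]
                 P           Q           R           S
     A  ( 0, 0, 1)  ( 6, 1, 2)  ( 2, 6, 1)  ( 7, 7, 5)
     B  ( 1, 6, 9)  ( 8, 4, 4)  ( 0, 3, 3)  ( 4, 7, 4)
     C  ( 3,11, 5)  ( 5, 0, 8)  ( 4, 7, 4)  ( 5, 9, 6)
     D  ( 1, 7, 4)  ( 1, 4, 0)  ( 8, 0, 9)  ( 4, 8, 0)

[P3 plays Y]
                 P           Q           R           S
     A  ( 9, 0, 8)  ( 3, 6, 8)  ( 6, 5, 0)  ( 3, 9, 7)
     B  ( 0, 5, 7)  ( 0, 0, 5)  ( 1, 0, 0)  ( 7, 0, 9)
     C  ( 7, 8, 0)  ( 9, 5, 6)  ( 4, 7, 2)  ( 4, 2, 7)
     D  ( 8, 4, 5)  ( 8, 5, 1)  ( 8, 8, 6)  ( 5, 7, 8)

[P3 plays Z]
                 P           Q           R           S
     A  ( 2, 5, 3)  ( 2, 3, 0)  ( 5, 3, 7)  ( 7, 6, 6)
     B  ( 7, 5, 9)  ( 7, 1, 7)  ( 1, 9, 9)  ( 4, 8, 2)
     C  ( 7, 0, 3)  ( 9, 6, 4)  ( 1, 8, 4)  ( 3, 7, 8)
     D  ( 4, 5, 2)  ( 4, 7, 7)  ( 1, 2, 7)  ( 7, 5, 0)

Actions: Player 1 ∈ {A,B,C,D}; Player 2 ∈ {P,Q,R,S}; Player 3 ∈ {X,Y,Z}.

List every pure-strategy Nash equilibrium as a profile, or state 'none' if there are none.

PSNE = {(C,P,X)}

(A,P,X): not NE [P1→C gives 3>0; P2→S gives 7>0; P3→Y gives 8>1]
(A,P,Y): not NE [P2→S gives 9>0]
(A,P,Z): not NE [P1→C gives 7>2; P2→S gives 6>5; P3→Y gives 8>3]
(A,Q,X): not NE [P1→B gives 8>6; P2→S gives 7>1; P3→Y gives 8>2]
(A,Q,Y): not NE [P1→C gives 9>3; P2→S gives 9>6]
(A,Q,Z): not NE [P1→C gives 9>2; P2→S gives 6>3; P3→Y gives 8>0]
(A,R,X): not NE [P1→D gives 8>2; P2→S gives 7>6; P3→Z gives 7>1]
(A,R,Y): not NE [P1→D gives 8>6; P2→S gives 9>5; P3→Z gives 7>0]
(A,R,Z): not NE [P2→S gives 6>3]
(A,S,X): not NE [P3→Y gives 7>5]
(A,S,Y): not NE [P1→B gives 7>3]
(A,S,Z): not NE [P3→Y gives 7>6]
(B,P,X): not NE [P1→C gives 3>1; P2→S gives 7>6]
(B,P,Y): not NE [P1→A gives 9>0; P3→Z gives 9>7]
(B,P,Z): not NE [P2→R gives 9>5]
(B,Q,X): not NE [P2→S gives 7>4; P3→Z gives 7>4]
(B,Q,Y): not NE [P1→C gives 9>0; P2→P gives 5>0; P3→Z gives 7>5]
(B,Q,Z): not NE [P1→C gives 9>7; P2→R gives 9>1]
(B,R,X): not NE [P1→D gives 8>0; P2→S gives 7>3; P3→Z gives 9>3]
(B,R,Y): not NE [P1→D gives 8>1; P2→P gives 5>0; P3→Z gives 9>0]
(B,R,Z): not NE [P1→A gives 5>1]
(B,S,X): not NE [P1→A gives 7>4; P3→Y gives 9>4]
(B,S,Y): not NE [P2→P gives 5>0]
(B,S,Z): not NE [P1→D gives 7>4; P2→R gives 9>8; P3→Y gives 9>2]
(C,P,X): NE
(C,P,Y): not NE [P1→A gives 9>7; P3→X gives 5>0]
(C,P,Z): not NE [P2→R gives 8>0; P3→X gives 5>3]
(C,Q,X): not NE [P1→B gives 8>5; P2→P gives 11>0]
(C,Q,Y): not NE [P2→P gives 8>5; P3→X gives 8>6]
(C,Q,Z): not NE [P2→R gives 8>6; P3→X gives 8>4]
(C,R,X): not NE [P1→D gives 8>4; P2→P gives 11>7]
(C,R,Y): not NE [P1→D gives 8>4; P2→P gives 8>7; P3→Z gives 4>2]
(C,R,Z): not NE [P1→A gives 5>1]
(C,S,X): not NE [P1→A gives 7>5; P2→P gives 11>9; P3→Z gives 8>6]
(C,S,Y): not NE [P1→B gives 7>4; P2→P gives 8>2; P3→Z gives 8>7]
(C,S,Z): not NE [P1→D gives 7>3; P2→R gives 8>7]
(D,P,X): not NE [P1→C gives 3>1; P2→S gives 8>7; P3→Y gives 5>4]
(D,P,Y): not NE [P1→A gives 9>8; P2→R gives 8>4]
(D,P,Z): not NE [P1→C gives 7>4; P2→Q gives 7>5; P3→Y gives 5>2]
(D,Q,X): not NE [P1→B gives 8>1; P2→S gives 8>4; P3→Z gives 7>0]
(D,Q,Y): not NE [P1→C gives 9>8; P2→R gives 8>5; P3→Z gives 7>1]
(D,Q,Z): not NE [P1→C gives 9>4]
(D,R,X): not NE [P2→S gives 8>0]
(D,R,Y): not NE [P3→X gives 9>6]
(D,R,Z): not NE [P1→A gives 5>1; P2→Q gives 7>2; P3→X gives 9>7]
(D,S,X): not NE [P1→A gives 7>4; P3→Y gives 8>0]
(D,S,Y): not NE [P1→B gives 7>5; P2→R gives 8>7]
(D,S,Z): not NE [P2→Q gives 7>5; P3→Y gives 8>0]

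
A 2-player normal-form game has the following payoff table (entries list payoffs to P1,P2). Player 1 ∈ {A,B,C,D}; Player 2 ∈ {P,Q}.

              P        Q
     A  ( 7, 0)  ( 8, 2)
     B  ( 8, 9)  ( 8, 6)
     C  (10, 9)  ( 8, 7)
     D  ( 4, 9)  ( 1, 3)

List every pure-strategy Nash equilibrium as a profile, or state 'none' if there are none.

(A,P): not NE [P1→C gives 10>7; P2→Q gives 2>0]
(A,Q): NE
(B,P): not NE [P1→C gives 10>8]
(B,Q): not NE [P2→P gives 9>6]
(C,P): NE
(C,Q): not NE [P2→P gives 9>7]
(D,P): not NE [P1→C gives 10>4]
(D,Q): not NE [P1→C gives 8>1; P2→P gives 9>3]

PSNE = {(A,Q), (C,P)}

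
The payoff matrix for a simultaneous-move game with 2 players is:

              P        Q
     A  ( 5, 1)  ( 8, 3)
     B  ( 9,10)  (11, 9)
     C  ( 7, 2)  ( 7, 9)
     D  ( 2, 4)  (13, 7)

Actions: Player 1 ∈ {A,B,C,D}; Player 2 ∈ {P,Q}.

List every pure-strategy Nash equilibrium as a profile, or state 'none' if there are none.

(A,P): not NE [P1→B gives 9>5; P2→Q gives 3>1]
(A,Q): not NE [P1→D gives 13>8]
(B,P): NE
(B,Q): not NE [P1→D gives 13>11; P2→P gives 10>9]
(C,P): not NE [P1→B gives 9>7; P2→Q gives 9>2]
(C,Q): not NE [P1→D gives 13>7]
(D,P): not NE [P1→B gives 9>2; P2→Q gives 7>4]
(D,Q): NE

NE set: (B,P), (D,Q)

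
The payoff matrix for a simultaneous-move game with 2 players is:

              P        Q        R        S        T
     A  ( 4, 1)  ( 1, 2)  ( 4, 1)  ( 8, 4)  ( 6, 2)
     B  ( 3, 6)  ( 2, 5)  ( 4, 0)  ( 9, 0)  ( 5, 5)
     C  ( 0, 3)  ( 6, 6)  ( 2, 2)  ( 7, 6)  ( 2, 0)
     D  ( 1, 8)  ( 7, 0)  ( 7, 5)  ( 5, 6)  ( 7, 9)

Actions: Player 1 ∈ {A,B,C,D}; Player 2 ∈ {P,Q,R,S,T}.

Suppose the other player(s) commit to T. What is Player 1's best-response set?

BR_1 = {D}

u_1(A vs T) = 6
u_1(B vs T) = 5
u_1(C vs T) = 2
u_1(D vs T) = 7
max payoff 7 at {D}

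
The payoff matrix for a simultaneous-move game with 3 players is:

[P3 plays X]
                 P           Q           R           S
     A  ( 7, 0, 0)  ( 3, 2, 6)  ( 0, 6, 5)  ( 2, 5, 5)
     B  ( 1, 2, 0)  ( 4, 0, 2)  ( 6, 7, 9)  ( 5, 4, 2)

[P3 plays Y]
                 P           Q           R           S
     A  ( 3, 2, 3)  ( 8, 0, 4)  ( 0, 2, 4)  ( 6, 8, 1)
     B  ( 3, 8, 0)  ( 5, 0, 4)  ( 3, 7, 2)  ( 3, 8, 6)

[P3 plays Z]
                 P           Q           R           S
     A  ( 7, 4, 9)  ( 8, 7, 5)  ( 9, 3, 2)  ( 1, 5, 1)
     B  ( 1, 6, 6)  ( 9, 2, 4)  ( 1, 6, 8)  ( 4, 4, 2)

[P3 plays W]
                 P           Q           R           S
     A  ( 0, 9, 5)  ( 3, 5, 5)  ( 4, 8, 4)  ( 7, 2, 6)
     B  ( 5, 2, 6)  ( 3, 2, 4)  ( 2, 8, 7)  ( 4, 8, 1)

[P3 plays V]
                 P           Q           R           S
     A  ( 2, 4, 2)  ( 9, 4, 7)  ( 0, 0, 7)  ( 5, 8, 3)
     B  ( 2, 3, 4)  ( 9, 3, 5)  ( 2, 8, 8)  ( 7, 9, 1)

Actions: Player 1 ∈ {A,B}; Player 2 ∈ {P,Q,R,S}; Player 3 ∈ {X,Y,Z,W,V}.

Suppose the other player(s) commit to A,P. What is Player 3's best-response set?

argmax u_3 = {Z}

u_3(X vs A,P) = 0
u_3(Y vs A,P) = 3
u_3(Z vs A,P) = 9
u_3(W vs A,P) = 5
u_3(V vs A,P) = 2
max payoff 9 at {Z}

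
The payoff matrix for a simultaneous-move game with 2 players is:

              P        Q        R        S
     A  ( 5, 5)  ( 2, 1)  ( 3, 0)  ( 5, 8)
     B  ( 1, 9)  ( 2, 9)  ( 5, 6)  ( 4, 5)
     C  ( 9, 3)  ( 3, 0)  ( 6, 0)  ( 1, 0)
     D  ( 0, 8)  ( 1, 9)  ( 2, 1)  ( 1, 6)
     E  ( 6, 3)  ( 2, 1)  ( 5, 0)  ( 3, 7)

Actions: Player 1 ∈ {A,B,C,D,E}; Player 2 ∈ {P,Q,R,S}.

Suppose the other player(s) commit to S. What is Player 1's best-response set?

u_1(A vs S) = 5
u_1(B vs S) = 4
u_1(C vs S) = 1
u_1(D vs S) = 1
u_1(E vs S) = 3
max payoff 5 at {A}

argmax u_1 = {A}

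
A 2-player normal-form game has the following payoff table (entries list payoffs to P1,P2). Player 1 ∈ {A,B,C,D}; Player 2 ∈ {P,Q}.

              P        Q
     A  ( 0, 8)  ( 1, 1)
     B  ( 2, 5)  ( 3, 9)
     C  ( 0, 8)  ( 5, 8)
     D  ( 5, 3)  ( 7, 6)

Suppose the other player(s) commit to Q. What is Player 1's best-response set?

P1 best: {D}

u_1(A vs Q) = 1
u_1(B vs Q) = 3
u_1(C vs Q) = 5
u_1(D vs Q) = 7
max payoff 7 at {D}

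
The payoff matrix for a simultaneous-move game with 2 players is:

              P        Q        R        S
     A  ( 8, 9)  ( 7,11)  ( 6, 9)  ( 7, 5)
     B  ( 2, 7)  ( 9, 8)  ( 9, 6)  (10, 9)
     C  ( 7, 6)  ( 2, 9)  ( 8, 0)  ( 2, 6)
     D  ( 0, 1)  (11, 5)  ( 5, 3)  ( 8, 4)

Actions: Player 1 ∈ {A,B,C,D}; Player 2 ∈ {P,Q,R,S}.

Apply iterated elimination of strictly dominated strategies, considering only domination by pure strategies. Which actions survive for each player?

Survivors P1:{B,D} P2:{Q,S}

P2 drop P (Q beats it: A:11>9 B:8>7 C:9>6 D:5>1)
P1 drop A (B beats it: Q:9>7 R:9>6 S:10>7)
P1 drop C (B beats it: Q:9>2 R:9>8 S:10>2)
P2 drop R (Q beats it: B:8>6 D:5>3)
P1→{B,D} P2→{Q,S}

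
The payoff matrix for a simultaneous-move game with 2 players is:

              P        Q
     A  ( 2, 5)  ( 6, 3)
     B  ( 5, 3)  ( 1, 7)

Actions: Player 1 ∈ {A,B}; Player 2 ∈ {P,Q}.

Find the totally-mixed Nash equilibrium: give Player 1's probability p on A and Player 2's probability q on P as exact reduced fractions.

P1 indiff ⇒ q·2+(1-q)·6 = q·5+(1-q)·1 ⇒ q(-3) = (1-q)(-5) ⇒ q = 5/8
P2 indiff ⇒ p·5+(1-p)·3 = p·3+(1-p)·7 ⇒ p(2) = (1-p)(4) ⇒ p = 2/3

p=2/3, q=5/8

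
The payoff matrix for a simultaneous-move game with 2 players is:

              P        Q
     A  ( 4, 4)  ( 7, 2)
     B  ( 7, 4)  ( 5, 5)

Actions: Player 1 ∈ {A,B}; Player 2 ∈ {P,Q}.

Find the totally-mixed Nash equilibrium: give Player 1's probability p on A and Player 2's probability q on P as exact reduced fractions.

P1 indiff ⇒ q·4+(1-q)·7 = q·7+(1-q)·5 ⇒ q(-3) = (1-q)(-2) ⇒ q = 2/5
P2 indiff ⇒ p·4+(1-p)·4 = p·2+(1-p)·5 ⇒ p(2) = (1-p)(1) ⇒ p = 1/3

p=1/3, q=2/5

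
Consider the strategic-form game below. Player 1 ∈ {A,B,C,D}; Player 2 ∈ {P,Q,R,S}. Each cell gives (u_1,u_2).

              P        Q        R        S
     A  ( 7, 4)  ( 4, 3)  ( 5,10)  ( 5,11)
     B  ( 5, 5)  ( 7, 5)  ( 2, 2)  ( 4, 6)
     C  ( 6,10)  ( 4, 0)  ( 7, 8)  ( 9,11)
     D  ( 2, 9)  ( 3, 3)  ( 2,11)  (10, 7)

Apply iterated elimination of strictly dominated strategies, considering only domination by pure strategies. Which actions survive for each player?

Survivors P1:{A,C,D} P2:{P,R,S}

P2 drop Q (S beats it: A:11>3 B:6>5 C:11>0 D:7>3)
P1 drop B (A beats it: P:7>5 R:5>2 S:5>4)
P1→{A,C,D} P2→{P,R,S}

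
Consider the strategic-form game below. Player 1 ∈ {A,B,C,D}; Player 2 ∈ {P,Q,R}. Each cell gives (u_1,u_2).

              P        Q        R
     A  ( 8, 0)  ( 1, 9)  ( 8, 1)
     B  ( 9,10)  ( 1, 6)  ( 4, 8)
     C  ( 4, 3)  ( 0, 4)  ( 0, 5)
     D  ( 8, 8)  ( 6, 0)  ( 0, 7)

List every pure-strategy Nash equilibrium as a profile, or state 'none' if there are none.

(A,P): not NE [P1→B gives 9>8; P2→Q gives 9>0]
(A,Q): not NE [P1→D gives 6>1]
(A,R): not NE [P2→Q gives 9>1]
(B,P): NE
(B,Q): not NE [P1→D gives 6>1; P2→P gives 10>6]
(B,R): not NE [P1→A gives 8>4; P2→P gives 10>8]
(C,P): not NE [P1→B gives 9>4; P2→R gives 5>3]
(C,Q): not NE [P1→D gives 6>0; P2→R gives 5>4]
(C,R): not NE [P1→A gives 8>0]
(D,P): not NE [P1→B gives 9>8]
(D,Q): not NE [P2→P gives 8>0]
(D,R): not NE [P1→A gives 8>0; P2→P gives 8>7]

PSNE = {(B,P)}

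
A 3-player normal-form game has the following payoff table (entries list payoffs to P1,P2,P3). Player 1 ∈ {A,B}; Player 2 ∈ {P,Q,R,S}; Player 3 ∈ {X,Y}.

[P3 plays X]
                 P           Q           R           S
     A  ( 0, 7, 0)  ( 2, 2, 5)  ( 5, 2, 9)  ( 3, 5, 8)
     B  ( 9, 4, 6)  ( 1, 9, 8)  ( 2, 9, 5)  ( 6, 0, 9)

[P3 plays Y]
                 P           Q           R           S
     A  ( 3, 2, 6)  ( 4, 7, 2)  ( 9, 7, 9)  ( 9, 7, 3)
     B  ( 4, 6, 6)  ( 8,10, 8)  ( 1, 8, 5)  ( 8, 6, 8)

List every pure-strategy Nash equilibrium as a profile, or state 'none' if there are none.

Nash profiles: (A,R,Y), (B,Q,Y)

(A,P,X): not NE [P1→B gives 9>0; P3→Y gives 6>0]
(A,P,Y): not NE [P1→B gives 4>3; P2→S gives 7>2]
(A,Q,X): not NE [P2→P gives 7>2]
(A,Q,Y): not NE [P1→B gives 8>4; P3→X gives 5>2]
(A,R,X): not NE [P2→P gives 7>2]
(A,R,Y): NE
(A,S,X): not NE [P1→B gives 6>3; P2→P gives 7>5]
(A,S,Y): not NE [P3→X gives 8>3]
(B,P,X): not NE [P2→R gives 9>4]
(B,P,Y): not NE [P2→Q gives 10>6]
(B,Q,X): not NE [P1→A gives 2>1]
(B,Q,Y): NE
(B,R,X): not NE [P1→A gives 5>2]
(B,R,Y): not NE [P1→A gives 9>1; P2→Q gives 10>8]
(B,S,X): not NE [P2→R gives 9>0]
(B,S,Y): not NE [P1→A gives 9>8; P2→Q gives 10>6; P3→X gives 9>8]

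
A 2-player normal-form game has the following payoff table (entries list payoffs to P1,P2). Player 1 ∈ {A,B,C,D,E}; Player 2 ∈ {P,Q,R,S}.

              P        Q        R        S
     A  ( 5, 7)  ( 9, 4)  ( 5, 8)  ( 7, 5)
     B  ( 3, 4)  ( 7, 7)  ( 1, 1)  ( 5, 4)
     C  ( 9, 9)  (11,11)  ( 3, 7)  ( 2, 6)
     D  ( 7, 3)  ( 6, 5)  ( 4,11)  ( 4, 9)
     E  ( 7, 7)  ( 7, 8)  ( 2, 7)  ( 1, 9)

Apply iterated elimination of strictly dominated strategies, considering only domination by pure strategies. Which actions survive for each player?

P1 drop B (A beats it: P:5>3 Q:9>7 R:5>1 S:7>5)
P1 drop E (C beats it: P:9>7 Q:11>7 R:3>2 S:2>1)
P2 drop S (R beats it: A:8>5 C:7>6 D:11>9)
P1→{A,C,D} P2→{P,Q,R}

Remaining: P1:{A,C,D} P2:{P,Q,R}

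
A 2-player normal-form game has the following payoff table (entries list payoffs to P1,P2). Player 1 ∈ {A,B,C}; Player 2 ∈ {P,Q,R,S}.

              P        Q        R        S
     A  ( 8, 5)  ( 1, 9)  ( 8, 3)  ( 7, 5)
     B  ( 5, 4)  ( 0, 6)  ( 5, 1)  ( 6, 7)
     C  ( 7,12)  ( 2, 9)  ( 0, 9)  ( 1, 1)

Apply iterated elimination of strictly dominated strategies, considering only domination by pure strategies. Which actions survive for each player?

Survivors P1:{A,C} P2:{P,Q}

P1 drop B (A beats it: P:8>5 Q:1>0 R:8>5 S:7>6)
P2 drop R (P beats it: A:5>3 C:12>9)
P2 drop S (Q beats it: A:9>5 C:9>1)
P1→{A,C} P2→{P,Q}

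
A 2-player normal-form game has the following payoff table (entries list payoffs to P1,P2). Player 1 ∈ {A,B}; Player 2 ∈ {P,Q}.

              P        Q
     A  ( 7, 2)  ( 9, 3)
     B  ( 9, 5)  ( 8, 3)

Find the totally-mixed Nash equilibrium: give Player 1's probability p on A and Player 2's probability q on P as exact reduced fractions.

p=2/3, q=1/3

P1 indiff ⇒ q·7+(1-q)·9 = q·9+(1-q)·8 ⇒ q(-2) = (1-q)(-1) ⇒ q = 1/3
P2 indiff ⇒ p·2+(1-p)·5 = p·3+(1-p)·3 ⇒ p(-1) = (1-p)(-2) ⇒ p = 2/3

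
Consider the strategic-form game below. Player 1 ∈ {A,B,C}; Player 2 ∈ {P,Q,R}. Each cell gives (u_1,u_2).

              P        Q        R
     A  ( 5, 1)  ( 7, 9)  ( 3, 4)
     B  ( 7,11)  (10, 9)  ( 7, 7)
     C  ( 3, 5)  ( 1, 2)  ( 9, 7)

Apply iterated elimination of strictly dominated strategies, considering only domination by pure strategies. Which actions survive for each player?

Survivors P1:{B,C} P2:{P,R}

P1 drop A (B beats it: P:7>5 Q:10>7 R:7>3)
P2 drop Q (P beats it: B:11>9 C:5>2)
P1→{B,C} P2→{P,R}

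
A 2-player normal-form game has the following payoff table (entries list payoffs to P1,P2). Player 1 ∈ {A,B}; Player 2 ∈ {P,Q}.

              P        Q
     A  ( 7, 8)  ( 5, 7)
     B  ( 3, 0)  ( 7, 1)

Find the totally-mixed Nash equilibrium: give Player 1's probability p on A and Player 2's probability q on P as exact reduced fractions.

(p,q) = (1/2, 1/3)

P1 indiff ⇒ q·7+(1-q)·5 = q·3+(1-q)·7 ⇒ q(4) = (1-q)(2) ⇒ q = 1/3
P2 indiff ⇒ p·8+(1-p)·0 = p·7+(1-p)·1 ⇒ p(1) = (1-p)(1) ⇒ p = 1/2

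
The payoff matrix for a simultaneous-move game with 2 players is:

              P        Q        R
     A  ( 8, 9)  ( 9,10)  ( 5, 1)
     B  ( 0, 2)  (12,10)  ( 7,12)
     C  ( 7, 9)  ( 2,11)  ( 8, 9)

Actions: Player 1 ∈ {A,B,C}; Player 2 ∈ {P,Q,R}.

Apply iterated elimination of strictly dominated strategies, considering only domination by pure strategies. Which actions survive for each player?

IESDS → P1:{B,C} P2:{Q,R}

P2 drop P (Q beats it: A:10>9 B:10>2 C:11>9)
P1 drop A (B beats it: Q:12>9 R:7>5)
P1→{B,C} P2→{Q,R}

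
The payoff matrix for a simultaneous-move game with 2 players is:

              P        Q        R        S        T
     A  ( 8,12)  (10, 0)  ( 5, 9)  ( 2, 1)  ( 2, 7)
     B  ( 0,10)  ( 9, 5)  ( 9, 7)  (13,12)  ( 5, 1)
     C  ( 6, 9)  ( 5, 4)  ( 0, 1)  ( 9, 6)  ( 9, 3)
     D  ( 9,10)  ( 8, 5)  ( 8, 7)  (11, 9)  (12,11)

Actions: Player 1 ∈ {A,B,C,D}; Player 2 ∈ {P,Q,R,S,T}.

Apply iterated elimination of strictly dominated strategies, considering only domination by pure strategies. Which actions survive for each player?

IESDS → P1:{B,D} P2:{P,S,T}

P1 drop C (D beats it: P:9>6 Q:8>5 R:8>0 S:11>9 T:12>9)
P2 drop Q (P beats it: A:12>0 B:10>5 D:10>5)
P1 drop A (D beats it: P:9>8 R:8>5 S:11>2 T:12>2)
P2 drop R (P beats it: B:10>7 D:10>7)
P1→{B,D} P2→{P,S,T}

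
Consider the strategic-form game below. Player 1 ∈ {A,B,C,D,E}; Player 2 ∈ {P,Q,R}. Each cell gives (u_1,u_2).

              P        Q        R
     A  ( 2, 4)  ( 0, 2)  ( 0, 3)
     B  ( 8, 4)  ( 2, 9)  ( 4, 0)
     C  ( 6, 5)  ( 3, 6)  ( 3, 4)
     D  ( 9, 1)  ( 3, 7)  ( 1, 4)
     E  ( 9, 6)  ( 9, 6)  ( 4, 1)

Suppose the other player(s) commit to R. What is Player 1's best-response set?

BR_1 = {B,E}

u_1(A vs R) = 0
u_1(B vs R) = 4
u_1(C vs R) = 3
u_1(D vs R) = 1
u_1(E vs R) = 4
max payoff 4 at {B,E}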